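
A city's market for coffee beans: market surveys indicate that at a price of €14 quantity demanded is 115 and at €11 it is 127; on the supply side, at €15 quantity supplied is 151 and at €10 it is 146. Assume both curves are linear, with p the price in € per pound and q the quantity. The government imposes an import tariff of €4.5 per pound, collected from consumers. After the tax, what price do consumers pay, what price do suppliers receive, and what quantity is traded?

Demand slope: (127 − 115)/(11 − 14) = -4, so qd = 171 − 4p.
Supply slope: (146 − 151)/(10 − 15) = 1, so qs = p + 136.
Without the tax, 171 − 4p = p + 136 gives 5p = 35, so p* = €7 and q* = 143.
With the tax collected from consumers, demand (in seller-price terms) shifts: qd = 171 − 4(p + 4.5).
New equilibrium: consumers pay €7.9, suppliers receive €3.4, q = 139.4. (Wedge: pb − ps = 4.5.)
The less price-elastic side of the market bears the larger share of a per-unit tax.

Consumers pay €7.9; suppliers receive €3.4; quantity = 139.4.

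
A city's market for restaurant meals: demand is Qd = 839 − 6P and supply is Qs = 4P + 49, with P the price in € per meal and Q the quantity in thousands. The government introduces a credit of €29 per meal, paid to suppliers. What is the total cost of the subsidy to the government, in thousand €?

Without the subsidy, 839 − 6P = 4P + 49 gives 10P = 790, so P* = €79 and Q* = 365.
With a per-unit subsidy paid to suppliers, each receives P + 29 per unit sold, so supply becomes Qs = 4(P + 29) + 49.
Solving gives Q = 434.6 with buyers paying €67.4 and suppliers receiving €96.4 (the €29 wedge).
Outlay = t · Q = 29 · 434.6 = €12603.4.

Government outlay = €12603.4 thousand.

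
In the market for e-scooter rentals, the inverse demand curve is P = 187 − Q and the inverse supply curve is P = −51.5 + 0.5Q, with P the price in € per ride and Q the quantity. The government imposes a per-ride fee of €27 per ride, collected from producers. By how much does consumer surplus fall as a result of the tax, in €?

Inverting to Q(P) form: Qd = 187 − P; Qs = 2P + 103.
Without the tax, 187 − P = 2P + 103 gives 3P = 84, so P* = €28 and Q* = 159.
With the tax collected from producers, supply shifts: Qs = 2(P − 27) + 103.
Solving gives Q = 141 with consumers paying €46 and producers receiving €19 (the €27 wedge).
ΔCS is the trapezoid between Q = 141 and Q = 159 of height €18: ½ · (159 + 141) · 18 = €2700.

Consumer surplus falls by €2700.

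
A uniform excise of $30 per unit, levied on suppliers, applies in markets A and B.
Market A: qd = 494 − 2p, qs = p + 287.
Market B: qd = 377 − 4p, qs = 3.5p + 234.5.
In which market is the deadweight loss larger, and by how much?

Market A: pre-tax p* = $69, q* = 356; post-tax q = 336; deadweight loss = $300.
Market B: pre-tax p* = $19, q* = 301; post-tax q = 245; deadweight loss = $840.
Difference: $300 vs $840 → market B is larger by $540.

Market B, by $540.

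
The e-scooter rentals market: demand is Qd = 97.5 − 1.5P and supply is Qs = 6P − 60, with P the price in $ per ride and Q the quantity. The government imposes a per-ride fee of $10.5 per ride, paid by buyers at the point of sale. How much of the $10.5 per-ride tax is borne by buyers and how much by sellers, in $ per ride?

Before the tax: set 97.5 − 1.5P = 6P − 60 → P* = $21, Q* = 66.
With the tax collected from buyers, demand (in seller-price terms) shifts: Qd = 97.5 − 1.5(P + 10.5).
New equilibrium: buyers pay $29.4, sellers receive $18.9, Q = 53.4. (Wedge: Pb − Ps = 10.5.)
Burden on buyers: $8.4; on sellers: $2.1. (They sum to $10.5.)
The less price-elastic side of the market bears the larger share of a per-unit tax.

Buyers bear $8.4 per ride; sellers bear $2.1 per ride.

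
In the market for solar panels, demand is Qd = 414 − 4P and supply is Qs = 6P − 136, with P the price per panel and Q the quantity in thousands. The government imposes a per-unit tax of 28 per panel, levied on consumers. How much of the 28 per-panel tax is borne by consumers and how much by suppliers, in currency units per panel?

Consumers bear 16.8 per panel; suppliers bear 11.2 per panel.

Without the tax, 414 − 4P = 6P − 136 gives 10P = 550, so P* = 55 and Q* = 194.
With the tax collected from consumers, demand (in seller-price terms) shifts: Qd = 414 − 4(P + 28).
Solving gives Q = 126.8 with consumers paying 71.8 and suppliers receiving 43.8 (the 28 wedge).
Burden on consumers: 16.8; on suppliers: 11.2. (They sum to 28.)
The less price-elastic side of the market bears the larger share of a per-unit tax.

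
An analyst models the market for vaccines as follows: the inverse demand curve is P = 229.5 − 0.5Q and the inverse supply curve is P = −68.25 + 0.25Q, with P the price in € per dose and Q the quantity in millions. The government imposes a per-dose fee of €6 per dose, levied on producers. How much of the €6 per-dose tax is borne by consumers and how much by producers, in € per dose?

Consumers bear €4 per dose; producers bear €2 per dose.

Inverting to Q(P) form: Qd = 459 − 2P; Qs = 4P + 273.
Without the tax, 459 − 2P = 4P + 273 gives 6P = 186, so P* = €31 and Q* = 397.
With the tax collected from producers, supply shifts: Qs = 4(P − 6) + 273.
Solving gives Q = 389 with consumers paying €35 and producers receiving €29 (the €6 wedge).
Burden on consumers: €4; on producers: €2. (They sum to €6.)
The less price-elastic side of the market bears the larger share of a per-unit tax.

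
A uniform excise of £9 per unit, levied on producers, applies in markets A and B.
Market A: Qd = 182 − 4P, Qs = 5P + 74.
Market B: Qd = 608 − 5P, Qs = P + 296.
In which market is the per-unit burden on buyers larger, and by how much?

Market A, by £3.5.

Market A: pre-tax P* = £12, Q* = 134; post-tax Q = 114; per-unit burden on buyers = £5.
Market B: pre-tax P* = £52, Q* = 348; post-tax Q = 340.5; per-unit burden on buyers = £1.5.
Difference: £5 vs £1.5 → market A is larger by £3.5.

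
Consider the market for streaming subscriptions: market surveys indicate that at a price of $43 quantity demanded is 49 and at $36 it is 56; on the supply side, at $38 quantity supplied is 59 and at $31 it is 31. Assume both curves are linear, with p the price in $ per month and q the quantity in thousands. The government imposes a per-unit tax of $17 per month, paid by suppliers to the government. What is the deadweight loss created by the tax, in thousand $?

Deadweight loss = $115.6 thousand.

Demand slope: (56 − 49)/(36 − 43) = -1, so qd = 92 − p.
Supply slope: (31 − 59)/(31 − 38) = 4, so qs = 4p − 93.
Without the tax, 92 − p = 4p − 93 gives 5p = 185, so p* = $37 and q* = 55.
With the tax collected from suppliers, supply shifts: qs = 4(p − 17) − 93.
New equilibrium: buyers pay $50.6, suppliers receive $33.6, q = 41.4. (Wedge: pb − ps = 17.)
Quantity falls by |ΔQ| = |55 − 41.4| = 13.6.
DWL = ½ · t · |ΔQ| = ½ · 17 · 13.6 = $115.6.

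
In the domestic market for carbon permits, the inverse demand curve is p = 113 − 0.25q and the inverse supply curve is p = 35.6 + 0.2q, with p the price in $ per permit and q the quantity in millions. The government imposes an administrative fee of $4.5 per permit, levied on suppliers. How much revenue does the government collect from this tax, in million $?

Inverting to q(p) form: qd = 452 − 4p; qs = 5p − 178.
Without the tax, 452 − 4p = 5p − 178 gives 9p = 630, so p* = $70 and q* = 172.
With the tax collected from suppliers, supply shifts: qs = 5(p − 4.5) − 178.
Solving gives q = 162 with buyers paying $72.5 and suppliers receiving $68 (the $4.5 wedge).
Revenue = t · Q = 4.5 · 162 = $729.

Tax revenue = $729 million.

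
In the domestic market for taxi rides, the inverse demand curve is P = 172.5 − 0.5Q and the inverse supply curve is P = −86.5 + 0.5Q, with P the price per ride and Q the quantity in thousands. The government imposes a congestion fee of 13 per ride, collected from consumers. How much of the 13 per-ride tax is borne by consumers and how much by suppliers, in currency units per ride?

Rewrite in direct form: Qd = 345 − 2P and Qs = 2P + 173.
Before the tax: set 345 − 2P = 2P + 173 → P* = 43, Q* = 259.
With the tax collected from consumers, demand (in seller-price terms) shifts: Qd = 345 − 2(P + 13).
Solving gives Q = 246 with consumers paying 49.5 and suppliers receiving 36.5 (the 13 wedge).
Burden on consumers: 6.5; on suppliers: 6.5. (They sum to 13.)

Consumers bear 6.5 per ride; suppliers bear 6.5 per ride.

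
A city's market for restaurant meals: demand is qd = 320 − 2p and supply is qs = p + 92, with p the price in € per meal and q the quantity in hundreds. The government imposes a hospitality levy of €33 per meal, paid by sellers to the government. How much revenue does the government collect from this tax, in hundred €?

Before the tax: set 320 − 2p = p + 92 → p* = €76, q* = 168.
With the tax collected from sellers, supply shifts: qs = (p − 33) + 92.
New equilibrium: consumers pay €87, sellers receive €54, q = 146. (Wedge: pb − ps = 33.)
Revenue = t · Q = 33 · 146 = €4818.

Tax revenue = €4818 hundred.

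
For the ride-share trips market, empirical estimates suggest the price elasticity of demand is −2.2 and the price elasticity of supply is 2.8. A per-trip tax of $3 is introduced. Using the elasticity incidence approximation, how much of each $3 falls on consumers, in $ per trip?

Consumers bear ≈ $1.68 per trip.

Incidence ratio: consumers' share ≈ εs / (εs + |εd|) = 2.8 / (2.8 + 2.2) = 0.56.
So consumers bear ≈ 0.56 × $3 = $1.68; suppliers bear $1.32.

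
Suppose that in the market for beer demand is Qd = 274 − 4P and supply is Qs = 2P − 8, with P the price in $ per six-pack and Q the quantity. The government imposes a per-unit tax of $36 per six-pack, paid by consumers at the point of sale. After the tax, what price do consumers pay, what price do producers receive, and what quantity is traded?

Without the tax, 274 − 4P = 2P − 8 gives 6P = 282, so P* = $47 and Q* = 86.
With the tax collected from consumers, demand (in seller-price terms) shifts: Qd = 274 − 4(P + 36).
Solving gives Q = 38 with consumers paying $59 and producers receiving $23 (the $36 wedge).
The less price-elastic side of the market bears the larger share of a per-unit tax.

Consumers pay $59; producers receive $23; quantity = 38.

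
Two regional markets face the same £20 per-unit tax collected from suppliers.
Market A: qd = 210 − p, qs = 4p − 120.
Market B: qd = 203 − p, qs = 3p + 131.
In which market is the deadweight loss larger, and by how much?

Market A, by £10.

Market A: pre-tax p* = £66, q* = 144; post-tax q = 128; deadweight loss = £160.
Market B: pre-tax p* = £18, q* = 185; post-tax q = 170; deadweight loss = £150.
Difference: £160 vs £150 → market A is larger by £10.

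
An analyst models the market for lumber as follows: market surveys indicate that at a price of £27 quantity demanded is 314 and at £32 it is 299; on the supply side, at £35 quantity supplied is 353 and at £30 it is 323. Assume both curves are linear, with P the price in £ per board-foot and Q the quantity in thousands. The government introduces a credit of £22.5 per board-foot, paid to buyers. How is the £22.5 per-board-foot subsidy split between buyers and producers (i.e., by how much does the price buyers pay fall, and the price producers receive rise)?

Buyers gain £15 per board-foot; producers gain £7.5 per board-foot.

Demand slope: (299 − 314)/(32 − 27) = -3, so Qd = 395 − 3P.
Supply slope: (323 − 353)/(30 − 35) = 6, so Qs = 6P + 143.
Before the subsidy: set 395 − 3P = 6P + 143 → P* = £28, Q* = 311.
With a per-unit subsidy paid to buyers, each effectively pays P − 22.5, so demand becomes Qd = 395 − 3(P − 22.5).
Solving gives Q = 356 with buyers paying £13 and producers receiving £35.5 (the £22.5 wedge).
Gain to buyers: £15; to producers: £7.5. (They sum to £22.5.)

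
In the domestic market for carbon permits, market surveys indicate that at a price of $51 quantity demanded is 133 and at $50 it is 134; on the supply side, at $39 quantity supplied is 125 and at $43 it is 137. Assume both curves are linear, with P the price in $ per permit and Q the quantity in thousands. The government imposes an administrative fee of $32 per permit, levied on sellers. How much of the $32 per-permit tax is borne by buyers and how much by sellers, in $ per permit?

Buyers bear $24 per permit; sellers bear $8 per permit.

Demand slope: (134 − 133)/(50 − 51) = -1, so Qd = 184 − P.
Supply slope: (137 − 125)/(43 − 39) = 3, so Qs = 3P + 8.
Without the tax, 184 − P = 3P + 8 gives 4P = 176, so P* = $44 and Q* = 140.
With the tax collected from sellers, supply shifts: Qs = 3(P − 32) + 8.
Solving gives Q = 116 with buyers paying $68 and sellers receiving $36 (the $32 wedge).
Burden on buyers: $24; on sellers: $8. (They sum to $32.)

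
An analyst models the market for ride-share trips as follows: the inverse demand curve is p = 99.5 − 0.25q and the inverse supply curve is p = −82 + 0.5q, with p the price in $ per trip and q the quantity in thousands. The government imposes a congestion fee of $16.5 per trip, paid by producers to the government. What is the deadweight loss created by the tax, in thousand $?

Deadweight loss = $181.5 thousand.

Rewrite in direct form: qd = 398 − 4p and qs = 2p + 164.
Before the tax: set 398 − 4p = 2p + 164 → p* = $39, q* = 242.
With the tax collected from producers, supply shifts: qs = 2(p − 16.5) + 164.
Solving gives q = 220 with buyers paying $44.5 and producers receiving $28 (the $16.5 wedge).
Quantity falls by |ΔQ| = |242 − 220| = 22.
DWL = ½ · t · |ΔQ| = ½ · 16.5 · 22 = $181.5.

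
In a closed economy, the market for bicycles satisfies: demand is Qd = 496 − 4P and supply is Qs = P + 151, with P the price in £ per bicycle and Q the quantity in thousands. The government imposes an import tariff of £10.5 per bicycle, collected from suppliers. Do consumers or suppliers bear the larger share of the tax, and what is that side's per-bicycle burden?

Without the tax, 496 − 4P = P + 151 gives 5P = 345, so P* = £69 and Q* = 220.
With the tax collected from suppliers, supply shifts: Qs = (P − 10.5) + 151.
New equilibrium: consumers pay £71.1, suppliers receive £60.6, Q = 211.6. (Wedge: Pb − Ps = 10.5.)
Per-bicycle burden: consumers £2.1, suppliers £8.4.
Suppliers take the larger share because supply is less price-elastic here (demand slope 4 vs supply slope 1).

Suppliers bear the larger share: £8.4 per bicycle.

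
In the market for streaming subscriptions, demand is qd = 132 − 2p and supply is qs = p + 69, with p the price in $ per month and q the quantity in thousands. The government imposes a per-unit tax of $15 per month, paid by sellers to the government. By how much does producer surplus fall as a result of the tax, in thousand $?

Without the tax, 132 − 2p = p + 69 gives 3p = 63, so p* = $21 and q* = 90.
With the tax collected from sellers, supply shifts: qs = (p − 15) + 69.
New equilibrium: buyers pay $26, sellers receive $11, q = 80. (Wedge: pb − ps = 15.)
ΔPS is the trapezoid between Q = 80 and Q = 90 of height $10: ½ · (90 + 80) · 10 = $850.

Producer surplus falls by $850 thousand.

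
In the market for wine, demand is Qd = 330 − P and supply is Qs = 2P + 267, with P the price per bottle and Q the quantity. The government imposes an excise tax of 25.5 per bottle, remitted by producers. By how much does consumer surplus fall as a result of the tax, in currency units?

Without the tax, 330 − P = 2P + 267 gives 3P = 63, so P* = 21 and Q* = 309.
With the tax collected from producers, supply shifts: Qs = 2(P − 25.5) + 267.
Solving gives Q = 292 with consumers paying 38 and producers receiving 12.5 (the 25.5 wedge).
ΔCS is the trapezoid between Q = 292 and Q = 309 of height 17: ½ · (309 + 292) · 17 = 5108.5.

Consumer surplus falls by 5108.5.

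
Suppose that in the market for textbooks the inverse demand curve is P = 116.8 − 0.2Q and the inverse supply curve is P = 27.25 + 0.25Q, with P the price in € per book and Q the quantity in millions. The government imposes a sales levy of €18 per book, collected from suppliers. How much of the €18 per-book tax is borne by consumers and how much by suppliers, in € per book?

Rewrite in direct form: Qd = 584 − 5P and Qs = 4P − 109.
Before the tax: set 584 − 5P = 4P − 109 → P* = €77, Q* = 199.
With the tax collected from suppliers, supply shifts: Qs = 4(P − 18) − 109.
Solving gives Q = 159 with consumers paying €85 and suppliers receiving €67 (the €18 wedge).
Burden on consumers: €8; on suppliers: €10. (They sum to €18.)

Consumers bear €8 per book; suppliers bear €10 per book.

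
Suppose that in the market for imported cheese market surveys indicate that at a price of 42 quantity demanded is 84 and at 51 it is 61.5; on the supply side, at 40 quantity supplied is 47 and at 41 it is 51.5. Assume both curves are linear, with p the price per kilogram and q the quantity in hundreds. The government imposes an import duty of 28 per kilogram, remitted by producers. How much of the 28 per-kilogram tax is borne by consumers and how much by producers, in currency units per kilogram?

Demand slope: (61.5 − 84)/(51 − 42) = -2.5, so qd = 189 − 2.5p.
Supply slope: (51.5 − 47)/(41 − 40) = 4.5, so qs = 4.5p − 133.
Without the tax, 189 − 2.5p = 4.5p − 133 gives 7p = 322, so p* = 46 and q* = 74.
With the tax collected from producers, supply shifts: qs = 4.5(p − 28) − 133.
New equilibrium: consumers pay 64, producers receive 36, q = 29. (Wedge: pb − ps = 28.)
Burden on consumers: 18; on producers: 10. (They sum to 28.)
The less price-elastic side of the market bears the larger share of a per-unit tax.

Consumers bear 18 per kilogram; producers bear 10 per kilogram.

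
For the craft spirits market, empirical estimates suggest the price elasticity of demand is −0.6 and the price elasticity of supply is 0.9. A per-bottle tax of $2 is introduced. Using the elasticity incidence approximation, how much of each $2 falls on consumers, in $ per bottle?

Incidence ratio: consumers' share ≈ εs / (εs + |εd|) = 0.9 / (0.9 + 0.6) = 0.6.
So consumers bear ≈ 0.6 × $2 = $1.2; producers bear $0.8.

Consumers bear ≈ $1.2 per bottle.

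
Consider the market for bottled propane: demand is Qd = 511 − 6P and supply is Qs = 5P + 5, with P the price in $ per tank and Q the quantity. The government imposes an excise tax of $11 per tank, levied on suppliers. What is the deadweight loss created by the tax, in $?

Deadweight loss = $165.

Without the tax, 511 − 6P = 5P + 5 gives 11P = 506, so P* = $46 and Q* = 235.
With the tax collected from suppliers, supply shifts: Qs = 5(P − 11) + 5.
Solving gives Q = 205 with buyers paying $51 and suppliers receiving $40 (the $11 wedge).
Quantity falls by |ΔQ| = |235 − 205| = 30.
DWL = ½ · t · |ΔQ| = ½ · 11 · 30 = $165.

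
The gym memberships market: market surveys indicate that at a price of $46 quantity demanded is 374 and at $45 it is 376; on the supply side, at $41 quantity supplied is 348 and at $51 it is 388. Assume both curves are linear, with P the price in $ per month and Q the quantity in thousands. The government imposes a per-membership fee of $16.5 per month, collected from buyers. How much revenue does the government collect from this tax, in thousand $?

Tax revenue = $5775 thousand.

Demand slope: (376 − 374)/(45 − 46) = -2, so Qd = 466 − 2P.
Supply slope: (388 − 348)/(51 − 41) = 4, so Qs = 4P + 184.
Without the tax, 466 − 2P = 4P + 184 gives 6P = 282, so P* = $47 and Q* = 372.
With the tax collected from buyers, demand (in seller-price terms) shifts: Qd = 466 − 2(P + 16.5).
Solving gives Q = 350 with buyers paying $58 and producers receiving $41.5 (the $16.5 wedge).
Revenue = t · Q = 16.5 · 350 = $5775.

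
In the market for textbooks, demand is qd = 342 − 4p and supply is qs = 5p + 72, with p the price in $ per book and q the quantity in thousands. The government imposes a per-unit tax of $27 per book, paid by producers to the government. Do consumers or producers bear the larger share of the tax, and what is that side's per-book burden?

Before the tax: set 342 − 4p = 5p + 72 → p* = $30, q* = 222.
With the tax collected from producers, supply shifts: qs = 5(p − 27) + 72.
New equilibrium: consumers pay $45, producers receive $18, q = 162. (Wedge: pb − ps = 27.)
Per-book burden: consumers $15, producers $12.
Consumers take the larger share because demand is less price-elastic here (demand slope 4 vs supply slope 5).
The less price-elastic side of the market bears the larger share of a per-unit tax.

Consumers bear the larger share: $15 per book.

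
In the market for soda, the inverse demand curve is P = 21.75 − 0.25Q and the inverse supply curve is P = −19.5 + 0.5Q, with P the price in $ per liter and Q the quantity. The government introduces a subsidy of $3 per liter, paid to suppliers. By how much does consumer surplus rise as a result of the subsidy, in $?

Inverting to Q(P) form: Qd = 87 − 4P; Qs = 2P + 39.
Without the subsidy, 87 − 4P = 2P + 39 gives 6P = 48, so P* = $8 and Q* = 55.
With a per-unit subsidy paid to suppliers, each receives P + 3 per unit sold, so supply becomes Qs = 2(P + 3) + 39.
Solving gives Q = 59 with buyers paying $7 and suppliers receiving $10 (the $3 wedge).
ΔCS is the trapezoid between Q = 59 and Q = 55 of height $1: ½ · (55 + 59) · 1 = $57.

Consumer surplus rises by $57.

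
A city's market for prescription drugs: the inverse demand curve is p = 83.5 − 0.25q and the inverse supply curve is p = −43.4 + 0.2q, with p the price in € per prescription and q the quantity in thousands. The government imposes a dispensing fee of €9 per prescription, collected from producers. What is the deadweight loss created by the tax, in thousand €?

Inverting to q(p) form: qd = 334 − 4p; qs = 5p + 217.
Before the tax: set 334 − 4p = 5p + 217 → p* = €13, q* = 282.
With the tax collected from producers, supply shifts: qs = 5(p − 9) + 217.
Solving gives q = 262 with buyers paying €18 and producers receiving €9 (the €9 wedge).
Quantity falls by |ΔQ| = |282 − 262| = 20.
DWL = ½ · t · |ΔQ| = ½ · 9 · 20 = €90.

Deadweight loss = €90 thousand.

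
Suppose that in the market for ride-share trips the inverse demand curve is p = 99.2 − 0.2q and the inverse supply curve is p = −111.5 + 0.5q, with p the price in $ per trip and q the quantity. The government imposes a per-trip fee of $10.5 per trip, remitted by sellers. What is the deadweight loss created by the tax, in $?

Deadweight loss = $78.75.

Inverting to q(p) form: qd = 496 − 5p; qs = 2p + 223.
Before the tax: set 496 − 5p = 2p + 223 → p* = $39, q* = 301.
With the tax collected from sellers, supply shifts: qs = 2(p − 10.5) + 223.
New equilibrium: consumers pay $42, sellers receive $31.5, q = 286. (Wedge: pb − ps = 10.5.)
Quantity falls by |ΔQ| = |301 − 286| = 15.
DWL = ½ · t · |ΔQ| = ½ · 10.5 · 15 = $78.75.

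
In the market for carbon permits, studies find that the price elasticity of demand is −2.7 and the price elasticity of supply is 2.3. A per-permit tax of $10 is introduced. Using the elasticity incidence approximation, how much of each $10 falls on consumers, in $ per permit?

Incidence ratio: consumers' share ≈ εs / (εs + |εd|) = 2.3 / (2.3 + 2.7) = 0.46.
So consumers bear ≈ 0.46 × $10 = $4.6; suppliers bear $5.4.

Consumers bear ≈ $4.6 per permit.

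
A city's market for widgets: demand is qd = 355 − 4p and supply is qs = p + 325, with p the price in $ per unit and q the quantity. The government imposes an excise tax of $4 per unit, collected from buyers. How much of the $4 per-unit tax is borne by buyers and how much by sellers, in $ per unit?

Buyers bear $0.8 per unit; sellers bear $3.2 per unit.

Before the tax: set 355 − 4p = p + 325 → p* = $6, q* = 331.
With the tax collected from buyers, demand (in seller-price terms) shifts: qd = 355 − 4(p + 4).
New equilibrium: buyers pay $6.8, sellers receive $2.8, q = 327.8. (Wedge: pb − ps = 4.)
Burden on buyers: $0.8; on sellers: $3.2. (They sum to $4.)
The less price-elastic side of the market bears the larger share of a per-unit tax.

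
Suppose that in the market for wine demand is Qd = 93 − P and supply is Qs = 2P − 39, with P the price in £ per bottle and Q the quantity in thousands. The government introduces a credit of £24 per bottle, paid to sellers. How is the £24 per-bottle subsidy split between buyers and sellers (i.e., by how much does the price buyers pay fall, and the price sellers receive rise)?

Buyers gain £16 per bottle; sellers gain £8 per bottle.

Without the subsidy, 93 − P = 2P − 39 gives 3P = 132, so P* = £44 and Q* = 49.
With a per-unit subsidy paid to sellers, each receives P + 24 per unit sold, so supply becomes Qs = 2(P + 24) − 39.
New equilibrium: buyers pay £28, sellers receive £52, Q = 65. (Wedge: Pb − Ps = −24.)
Gain to buyers: £16; to sellers: £8. (They sum to £24.)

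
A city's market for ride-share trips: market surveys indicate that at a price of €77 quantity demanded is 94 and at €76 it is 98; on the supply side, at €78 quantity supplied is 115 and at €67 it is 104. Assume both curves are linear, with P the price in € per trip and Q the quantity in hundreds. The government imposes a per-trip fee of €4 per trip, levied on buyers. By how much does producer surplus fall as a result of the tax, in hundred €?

Producer surplus falls by €346.88 hundred.

Demand slope: (98 − 94)/(76 − 77) = -4, so Qd = 402 − 4P.
Supply slope: (104 − 115)/(67 − 78) = 1, so Qs = P + 37.
Without the tax, 402 − 4P = P + 37 gives 5P = 365, so P* = €73 and Q* = 110.
With the tax collected from buyers, demand (in seller-price terms) shifts: Qd = 402 − 4(P + 4).
Solving gives Q = 106.8 with buyers paying €73.8 and producers receiving €69.8 (the €4 wedge).
ΔPS is the trapezoid between Q = 106.8 and Q = 110 of height €3.2: ½ · (110 + 106.8) · 3.2 = €346.88.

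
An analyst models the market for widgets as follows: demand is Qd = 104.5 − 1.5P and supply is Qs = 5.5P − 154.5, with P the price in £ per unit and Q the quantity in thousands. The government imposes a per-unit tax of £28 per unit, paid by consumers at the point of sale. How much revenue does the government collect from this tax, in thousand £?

Without the tax, 104.5 − 1.5P = 5.5P − 154.5 gives 7P = 259, so P* = £37 and Q* = 49.
With the tax collected from consumers, demand (in seller-price terms) shifts: Qd = 104.5 − 1.5(P + 28).
New equilibrium: consumers pay £59, producers receive £31, Q = 16. (Wedge: Pb − Ps = 28.)
Revenue = t · Q = 28 · 16 = £448.

Tax revenue = £448 thousand.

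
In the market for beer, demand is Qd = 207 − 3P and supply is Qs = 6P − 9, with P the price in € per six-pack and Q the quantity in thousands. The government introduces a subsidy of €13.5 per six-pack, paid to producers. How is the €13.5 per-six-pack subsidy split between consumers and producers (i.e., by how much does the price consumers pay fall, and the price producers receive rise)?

Consumers gain €9 per six-pack; producers gain €4.5 per six-pack.

Before the subsidy: set 207 − 3P = 6P − 9 → P* = €24, Q* = 135.
With a per-unit subsidy paid to producers, each receives P + 13.5 per unit sold, so supply becomes Qs = 6(P + 13.5) − 9.
New equilibrium: consumers pay €15, producers receive €28.5, Q = 162. (Wedge: Pb − Ps = −13.5.)
Gain to consumers: €9; to producers: €4.5. (They sum to €13.5.)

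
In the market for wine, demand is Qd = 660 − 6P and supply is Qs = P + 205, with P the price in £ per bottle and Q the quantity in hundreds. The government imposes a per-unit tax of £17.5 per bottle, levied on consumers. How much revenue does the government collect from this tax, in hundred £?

Tax revenue = £4462.5 hundred.

Without the tax, 660 − 6P = P + 205 gives 7P = 455, so P* = £65 and Q* = 270.
With the tax collected from consumers, demand (in seller-price terms) shifts: Qd = 660 − 6(P + 17.5).
Solving gives Q = 255 with consumers paying £67.5 and sellers receiving £50 (the £17.5 wedge).
Revenue = t · Q = 17.5 · 255 = £4462.5.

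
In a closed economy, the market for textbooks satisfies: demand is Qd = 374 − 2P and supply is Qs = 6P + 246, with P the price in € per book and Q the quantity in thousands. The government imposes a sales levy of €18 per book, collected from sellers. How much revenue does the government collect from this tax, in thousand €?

Tax revenue = €5670 thousand.

Without the tax, 374 − 2P = 6P + 246 gives 8P = 128, so P* = €16 and Q* = 342.
With the tax collected from sellers, supply shifts: Qs = 6(P − 18) + 246.
New equilibrium: buyers pay €29.5, sellers receive €11.5, Q = 315. (Wedge: Pb − Ps = 18.)
Revenue = t · Q = 18 · 315 = €5670.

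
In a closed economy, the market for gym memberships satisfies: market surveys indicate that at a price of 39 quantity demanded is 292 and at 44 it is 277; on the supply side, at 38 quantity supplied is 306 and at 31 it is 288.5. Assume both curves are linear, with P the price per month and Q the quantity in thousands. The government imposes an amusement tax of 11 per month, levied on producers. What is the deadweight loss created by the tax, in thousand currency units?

Deadweight loss = 82.5 thousand.

Demand slope: (277 − 292)/(44 − 39) = -3, so Qd = 409 − 3P.
Supply slope: (288.5 − 306)/(31 − 38) = 2.5, so Qs = 2.5P + 211.
Without the tax, 409 − 3P = 2.5P + 211 gives 5.5P = 198, so P* = 36 and Q* = 301.
With the tax collected from producers, supply shifts: Qs = 2.5(P − 11) + 211.
New equilibrium: consumers pay 41, producers receive 30, Q = 286. (Wedge: Pb − Ps = 11.)
Quantity falls by |ΔQ| = |301 − 286| = 15.
DWL = ½ · t · |ΔQ| = ½ · 11 · 15 = 82.5.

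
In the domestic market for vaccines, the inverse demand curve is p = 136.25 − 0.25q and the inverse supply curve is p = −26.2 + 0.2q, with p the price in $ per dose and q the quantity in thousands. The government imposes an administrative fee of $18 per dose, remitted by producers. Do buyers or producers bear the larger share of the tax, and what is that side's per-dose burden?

Buyers bear the larger share: $10 per dose.

Rewrite in direct form: qd = 545 − 4p and qs = 5p + 131.
Before the tax: set 545 − 4p = 5p + 131 → p* = $46, q* = 361.
With the tax collected from producers, supply shifts: qs = 5(p − 18) + 131.
Solving gives q = 321 with buyers paying $56 and producers receiving $38 (the $18 wedge).
Per-dose burden: buyers $10, producers $8.
Buyers take the larger share because demand is less price-elastic here (demand slope 4 vs supply slope 5).
The less price-elastic side of the market bears the larger share of a per-unit tax.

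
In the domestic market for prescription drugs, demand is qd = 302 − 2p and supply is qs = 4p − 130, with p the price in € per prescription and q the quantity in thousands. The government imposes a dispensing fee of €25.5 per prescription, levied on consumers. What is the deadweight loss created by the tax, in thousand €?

Deadweight loss = €433.5 thousand.

Before the tax: set 302 − 2p = 4p − 130 → p* = €72, q* = 158.
With the tax collected from consumers, demand (in seller-price terms) shifts: qd = 302 − 2(p + 25.5).
New equilibrium: consumers pay €89, suppliers receive €63.5, q = 124. (Wedge: pb − ps = 25.5.)
Quantity falls by |ΔQ| = |158 − 124| = 34.
DWL = ½ · t · |ΔQ| = ½ · 25.5 · 34 = €433.5.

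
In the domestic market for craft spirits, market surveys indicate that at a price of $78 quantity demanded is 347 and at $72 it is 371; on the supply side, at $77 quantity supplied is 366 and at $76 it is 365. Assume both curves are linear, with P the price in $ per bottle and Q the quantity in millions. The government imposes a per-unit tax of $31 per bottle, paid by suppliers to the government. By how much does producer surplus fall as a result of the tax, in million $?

Producer surplus falls by $8694.88 million.

Demand slope: (371 − 347)/(72 − 78) = -4, so Qd = 659 − 4P.
Supply slope: (365 − 366)/(76 − 77) = 1, so Qs = P + 289.
Before the tax: set 659 − 4P = P + 289 → P* = $74, Q* = 363.
With the tax collected from suppliers, supply shifts: Qs = (P − 31) + 289.
New equilibrium: buyers pay $80.2, suppliers receive $49.2, Q = 338.2. (Wedge: Pb − Ps = 31.)
ΔPS is the trapezoid between Q = 338.2 and Q = 363 of height $24.8: ½ · (363 + 338.2) · 24.8 = $8694.88.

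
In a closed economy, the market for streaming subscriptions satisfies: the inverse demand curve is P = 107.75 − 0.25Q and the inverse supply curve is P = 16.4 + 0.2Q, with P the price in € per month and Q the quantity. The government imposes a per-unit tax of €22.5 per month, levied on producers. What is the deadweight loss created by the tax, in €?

Deadweight loss = €562.5.

Inverting to Q(P) form: Qd = 431 − 4P; Qs = 5P − 82.
Before the tax: set 431 − 4P = 5P − 82 → P* = €57, Q* = 203.
With the tax collected from producers, supply shifts: Qs = 5(P − 22.5) − 82.
New equilibrium: buyers pay €69.5, producers receive €47, Q = 153. (Wedge: Pb − Ps = 22.5.)
Quantity falls by |ΔQ| = |203 − 153| = 50.
DWL = ½ · t · |ΔQ| = ½ · 22.5 · 50 = €562.5.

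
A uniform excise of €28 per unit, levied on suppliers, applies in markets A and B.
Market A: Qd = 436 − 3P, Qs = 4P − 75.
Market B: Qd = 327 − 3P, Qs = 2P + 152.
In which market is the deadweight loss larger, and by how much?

Market A, by €201.6.

Market A: pre-tax P* = €73, Q* = 217; post-tax Q = 169; deadweight loss = €672.
Market B: pre-tax P* = €35, Q* = 222; post-tax Q = 188.4; deadweight loss = €470.4.
Difference: €672 vs €470.4 → market A is larger by €201.6.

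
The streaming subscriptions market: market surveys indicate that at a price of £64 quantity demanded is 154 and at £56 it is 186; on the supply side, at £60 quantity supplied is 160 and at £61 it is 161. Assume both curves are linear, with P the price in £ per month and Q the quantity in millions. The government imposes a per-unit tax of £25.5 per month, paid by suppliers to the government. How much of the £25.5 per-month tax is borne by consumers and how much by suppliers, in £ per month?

Demand slope: (186 − 154)/(56 − 64) = -4, so Qd = 410 − 4P.
Supply slope: (161 − 160)/(61 − 60) = 1, so Qs = P + 100.
Before the tax: set 410 − 4P = P + 100 → P* = £62, Q* = 162.
With the tax collected from suppliers, supply shifts: Qs = (P − 25.5) + 100.
Solving gives Q = 141.6 with consumers paying £67.1 and suppliers receiving £41.6 (the £25.5 wedge).
Burden on consumers: £5.1; on suppliers: £20.4. (They sum to £25.5.)

Consumers bear £5.1 per month; suppliers bear £20.4 per month.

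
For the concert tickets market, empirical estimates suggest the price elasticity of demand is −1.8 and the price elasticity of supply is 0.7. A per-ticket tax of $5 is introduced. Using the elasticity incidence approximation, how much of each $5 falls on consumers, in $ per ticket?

Consumers bear ≈ $1.4 per ticket.

Incidence ratio: consumers' share ≈ εs / (εs + |εd|) = 0.7 / (0.7 + 1.8) = 0.28.
So consumers bear ≈ 0.28 × $5 = $1.4; suppliers bear $3.6.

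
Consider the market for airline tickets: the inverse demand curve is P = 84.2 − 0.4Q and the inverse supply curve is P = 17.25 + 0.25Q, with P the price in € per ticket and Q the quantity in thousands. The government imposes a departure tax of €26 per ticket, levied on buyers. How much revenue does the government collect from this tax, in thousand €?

Inverting to Q(P) form: Qd = 210.5 − 2.5P; Qs = 4P − 69.
Without the tax, 210.5 − 2.5P = 4P − 69 gives 6.5P = 279.5, so P* = €43 and Q* = 103.
With the tax collected from buyers, demand (in seller-price terms) shifts: Qd = 210.5 − 2.5(P + 26).
New equilibrium: buyers pay €59, sellers receive €33, Q = 63. (Wedge: Pb − Ps = 26.)
Revenue = t · Q = 26 · 63 = €1638.

Tax revenue = €1638 thousand.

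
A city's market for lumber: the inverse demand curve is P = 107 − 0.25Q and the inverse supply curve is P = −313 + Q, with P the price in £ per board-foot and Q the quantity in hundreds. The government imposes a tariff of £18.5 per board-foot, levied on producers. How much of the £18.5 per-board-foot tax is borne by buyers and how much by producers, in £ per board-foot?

Rewrite in direct form: Qd = 428 − 4P and Qs = P + 313.
Without the tax, 428 − 4P = P + 313 gives 5P = 115, so P* = £23 and Q* = 336.
With the tax collected from producers, supply shifts: Qs = (P − 18.5) + 313.
Solving gives Q = 321.2 with buyers paying £26.7 and producers receiving £8.2 (the £18.5 wedge).
Burden on buyers: £3.7; on producers: £14.8. (They sum to £18.5.)

Buyers bear £3.7 per board-foot; producers bear £14.8 per board-foot.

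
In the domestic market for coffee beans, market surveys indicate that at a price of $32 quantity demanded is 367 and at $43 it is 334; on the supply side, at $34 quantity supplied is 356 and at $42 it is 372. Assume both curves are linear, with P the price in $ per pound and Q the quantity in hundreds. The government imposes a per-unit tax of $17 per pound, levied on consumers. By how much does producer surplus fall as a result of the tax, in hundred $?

Producer surplus falls by $3547.56 hundred.

Demand slope: (334 − 367)/(43 − 32) = -3, so Qd = 463 − 3P.
Supply slope: (372 − 356)/(42 − 34) = 2, so Qs = 2P + 288.
Before the tax: set 463 − 3P = 2P + 288 → P* = $35, Q* = 358.
With the tax collected from consumers, demand (in seller-price terms) shifts: Qd = 463 − 3(P + 17).
New equilibrium: consumers pay $41.8, producers receive $24.8, Q = 337.6. (Wedge: Pb − Ps = 17.)
ΔPS is the trapezoid between Q = 337.6 and Q = 358 of height $10.2: ½ · (358 + 337.6) · 10.2 = $3547.56.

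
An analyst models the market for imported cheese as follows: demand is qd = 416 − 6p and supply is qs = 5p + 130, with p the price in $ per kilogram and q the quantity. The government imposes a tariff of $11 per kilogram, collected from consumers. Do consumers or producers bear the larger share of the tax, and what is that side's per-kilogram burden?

Producers bear the larger share: $6 per kilogram.

Without the tax, 416 − 6p = 5p + 130 gives 11p = 286, so p* = $26 and q* = 260.
With the tax collected from consumers, demand (in seller-price terms) shifts: qd = 416 − 6(p + 11).
Solving gives q = 230 with consumers paying $31 and producers receiving $20 (the $11 wedge).
Per-kilogram burden: consumers $5, producers $6.
Producers take the larger share because supply is less price-elastic here (demand slope 6 vs supply slope 5).
The less price-elastic side of the market bears the larger share of a per-unit tax.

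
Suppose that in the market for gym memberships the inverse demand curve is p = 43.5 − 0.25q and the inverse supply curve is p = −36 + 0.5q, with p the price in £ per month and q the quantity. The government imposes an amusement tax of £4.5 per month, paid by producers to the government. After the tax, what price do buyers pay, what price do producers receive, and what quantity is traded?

Rewrite in direct form: qd = 174 − 4p and qs = 2p + 72.
Before the tax: set 174 − 4p = 2p + 72 → p* = £17, q* = 106.
With the tax collected from producers, supply shifts: qs = 2(p − 4.5) + 72.
New equilibrium: buyers pay £18.5, producers receive £14, q = 100. (Wedge: pb − ps = 4.5.)

Buyers pay £18.5; producers receive £14; quantity = 100.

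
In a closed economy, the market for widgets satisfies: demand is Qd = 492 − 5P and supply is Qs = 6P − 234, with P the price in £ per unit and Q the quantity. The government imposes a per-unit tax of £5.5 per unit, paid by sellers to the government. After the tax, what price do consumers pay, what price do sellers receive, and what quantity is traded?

Before the tax: set 492 − 5P = 6P − 234 → P* = £66, Q* = 162.
With the tax collected from sellers, supply shifts: Qs = 6(P − 5.5) − 234.
New equilibrium: consumers pay £69, sellers receive £63.5, Q = 147. (Wedge: Pb − Ps = 5.5.)

Consumers pay £69; sellers receive £63.5; quantity = 147.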